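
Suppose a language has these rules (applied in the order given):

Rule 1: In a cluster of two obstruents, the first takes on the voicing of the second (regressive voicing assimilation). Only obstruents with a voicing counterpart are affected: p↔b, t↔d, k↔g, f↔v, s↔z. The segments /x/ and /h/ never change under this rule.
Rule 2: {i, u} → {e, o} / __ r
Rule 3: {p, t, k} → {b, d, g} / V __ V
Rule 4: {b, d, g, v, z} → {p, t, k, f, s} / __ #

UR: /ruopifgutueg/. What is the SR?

Rule 1 (regressive voicing assimilation): /f/ precedes the voiced obstruent /g/, so it voices to [v] by assimilation. /ruopifgutueg/ → ruopivgutueg.
Rule 2 (pre-rhotic lowering): no segment meets the environment; /ruopivgutueg/ is unchanged.
Rule 3 (intervocalic voicing): /p/ is a voiceless stop between vowels /o/ and /i/, so it voices to [b]. /t/ is a voiceless stop between vowels /u/ and /u/, so it voices to [d]. /ruopivgutueg/ → ruobivgudueg.
Rule 4 (final devoicing): /g/ is a voiced obstruent in word-final position, so it devoices to [k]. /ruobivgudueg/ → ruobivguduek.

ruobivguduek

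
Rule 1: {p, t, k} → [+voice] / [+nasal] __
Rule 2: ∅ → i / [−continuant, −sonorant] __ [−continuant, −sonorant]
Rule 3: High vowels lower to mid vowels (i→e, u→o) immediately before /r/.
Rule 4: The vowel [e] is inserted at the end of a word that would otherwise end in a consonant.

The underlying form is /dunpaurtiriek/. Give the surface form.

dunbaorterieke

Rule 1 (post-nasal voicing): /p/ is a voiceless stop immediately after the nasal /n/, so it voices to [b]. /dunpaurtiriek/ → dunbaurtiriek.
Rule 2 (stop-cluster i-epenthesis): no segment meets the environment; /dunbaurtiriek/ is unchanged.
Rule 3 (pre-rhotic lowering): /u/ is a high vowel immediately before /r/, so it lowers to [o]. /i/ is a high vowel immediately before /r/, so it lowers to [e]. /dunbaurtiriek/ → dunbaorteriek.
Rule 4 (final e-epenthesis): the form ends in the consonant /k/, so [e] is inserted word-finally. /dunbaorteriek/ → dunbaorterieke.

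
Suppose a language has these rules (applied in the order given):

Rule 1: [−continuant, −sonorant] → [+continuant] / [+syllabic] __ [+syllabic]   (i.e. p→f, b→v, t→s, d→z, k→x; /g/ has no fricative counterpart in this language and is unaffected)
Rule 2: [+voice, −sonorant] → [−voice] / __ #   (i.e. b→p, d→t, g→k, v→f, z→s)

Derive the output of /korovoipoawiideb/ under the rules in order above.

Rule 1 (intervocalic spirantization): /p/ is a stop between vowels /i/ and /o/, so it spirantizes to the fricative [f]. /d/ is a stop between vowels /i/ and /e/, so it spirantizes to the fricative [z]. /korovoipoawiideb/ → korovoifoawiizeb.
Rule 2 (final devoicing): /b/ is a voiced obstruent in word-final position, so it devoices to [p]. /korovoifoawiizeb/ → korovoifoawiizep.

korovoifoawiizep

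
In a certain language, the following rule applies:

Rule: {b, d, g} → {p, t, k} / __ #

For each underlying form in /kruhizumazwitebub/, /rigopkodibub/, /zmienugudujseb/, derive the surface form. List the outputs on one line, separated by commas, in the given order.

kruhizumazwitebup, rigopkodibup, zmienugudujsep

/kruhizumazwitebub/: /b/ is a voiced stop in word-final position, so it devoices to [p]. → [kruhizumazwitebup].
/rigopkodibub/: /b/ is a voiced stop in word-final position, so it devoices to [p]. → [rigopkodibup].
/zmienugudujseb/: /b/ is a voiced stop in word-final position, so it devoices to [p]. → [zmienugudujsep].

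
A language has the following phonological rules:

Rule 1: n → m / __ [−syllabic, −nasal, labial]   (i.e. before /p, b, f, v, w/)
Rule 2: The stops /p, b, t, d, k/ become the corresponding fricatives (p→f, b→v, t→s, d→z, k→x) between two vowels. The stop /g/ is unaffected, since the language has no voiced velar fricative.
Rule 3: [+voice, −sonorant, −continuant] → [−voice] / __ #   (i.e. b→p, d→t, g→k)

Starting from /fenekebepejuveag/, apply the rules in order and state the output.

Rule 1 (nasal place assimilation): no segment meets the environment; /fenekebepejuveag/ is unchanged.
Rule 2 (intervocalic spirantization): /k/ is a stop between vowels /e/ and /e/, so it spirantizes to the fricative [x]. /b/ is a stop between vowels /e/ and /e/, so it spirantizes to the fricative [v]. /p/ is a stop between vowels /e/ and /e/, so it spirantizes to the fricative [f]. /fenekebepejuveag/ → fenexevefejuveag.
Rule 3 (final devoicing): /g/ is a voiced stop in word-final position, so it devoices to [k]. /fenexevefejuveag/ → fenexevefejuveak.

fenexevefejuveak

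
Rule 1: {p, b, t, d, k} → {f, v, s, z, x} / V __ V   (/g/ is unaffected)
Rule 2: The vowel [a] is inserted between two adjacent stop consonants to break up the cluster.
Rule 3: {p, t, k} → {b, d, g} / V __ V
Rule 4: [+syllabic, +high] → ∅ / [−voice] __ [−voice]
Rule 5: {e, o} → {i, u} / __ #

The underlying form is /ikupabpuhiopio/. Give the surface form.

Rule 1 (intervocalic spirantization): /k/ is a stop between vowels /i/ and /u/, so it spirantizes to the fricative [x]. /p/ is a stop between vowels /u/ and /a/, so it spirantizes to the fricative [f]. /p/ is a stop between vowels /o/ and /i/, so it spirantizes to the fricative [f]. /ikupabpuhiopio/ → ixufabpuhiofio.
Rule 2 (stop-cluster a-epenthesis): /b/ and /p/ form a stop–stop cluster, so [a] is inserted between them. /ixufabpuhiofio/ → ixufabapuhiofio.
Rule 3 (intervocalic voicing): /p/ is a voiceless stop between vowels /a/ and /u/, so it voices to [b]. /ixufabapuhiofio/ → ixufababuhiofio.
Rule 4 (high vowel syncope): /u/ is a high vowel flanked by voiceless consonants /x/ and /f/, so it deletes. /ixufababuhiofio/ → ixfababuhiofio.
Rule 5 (final vowel raising): /o/ is a mid vowel in word-final position, so it raises to [u]. /ixfababuhiofio/ → ixfababuhiofiu.

ixfababuhiofiu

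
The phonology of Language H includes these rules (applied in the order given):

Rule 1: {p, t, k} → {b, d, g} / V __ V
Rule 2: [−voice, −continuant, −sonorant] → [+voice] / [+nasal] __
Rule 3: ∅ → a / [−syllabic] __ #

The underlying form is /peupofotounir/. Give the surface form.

Rule 1 (intervocalic voicing): /p/ is a voiceless stop between vowels /u/ and /o/, so it voices to [b]. /t/ is a voiceless stop between vowels /o/ and /o/, so it voices to [d]. /peupofotounir/ → peubofodounir.
Rule 2 (post-nasal voicing): no segment meets the environment; /peubofodounir/ is unchanged.
Rule 3 (final a-epenthesis): the form ends in the consonant /r/, so [a] is inserted word-finally. /peubofodounir/ → peubofodounira.

peubofodounira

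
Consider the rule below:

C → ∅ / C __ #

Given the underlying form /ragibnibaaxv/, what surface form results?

/v/ is the second consonant of a word-final cluster /xv/, so it deletes.
The other instances of /r/, /g/, /b/, /n/, /x/ do not occur in the required environment and remain unchanged.
Surface form: [ragibnibaax].

ragibnibaax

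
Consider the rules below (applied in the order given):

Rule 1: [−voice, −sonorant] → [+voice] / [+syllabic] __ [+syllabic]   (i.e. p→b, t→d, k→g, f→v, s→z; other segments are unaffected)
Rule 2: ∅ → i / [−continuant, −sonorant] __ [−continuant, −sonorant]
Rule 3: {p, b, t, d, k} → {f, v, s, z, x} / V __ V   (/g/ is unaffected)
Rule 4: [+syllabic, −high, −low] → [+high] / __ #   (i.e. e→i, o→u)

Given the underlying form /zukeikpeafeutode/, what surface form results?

Rule 1 (intervocalic voicing): /k/ is a voiceless obstruent between vowels /u/ and /e/, so it voices to [g]. /f/ is a voiceless obstruent between vowels /a/ and /e/, so it voices to [v]. /t/ is a voiceless obstruent between vowels /u/ and /o/, so it voices to [d]. /zukeikpeafeutode/ → zugeikpeaveudode.
Rule 2 (stop-cluster i-epenthesis): /k/ and /p/ form a stop–stop cluster, so [i] is inserted between them. /zugeikpeaveudode/ → zugeikipeaveudode.
Rule 3 (intervocalic spirantization): /k/ is a stop between vowels /i/ and /i/, so it spirantizes to the fricative [x]. /p/ is a stop between vowels /i/ and /e/, so it spirantizes to the fricative [f]. /d/ is a stop between vowels /u/ and /o/, so it spirantizes to the fricative [z]. /d/ is a stop between vowels /o/ and /e/, so it spirantizes to the fricative [z]. /zugeikipeaveudode/ → zugeixifeaveuzoze.
Rule 4 (final vowel raising): /e/ is a mid vowel in word-final position, so it raises to [i]. /zugeixifeaveuzoze/ → zugeixifeaveuzozi.

zugeixifeaveuzozi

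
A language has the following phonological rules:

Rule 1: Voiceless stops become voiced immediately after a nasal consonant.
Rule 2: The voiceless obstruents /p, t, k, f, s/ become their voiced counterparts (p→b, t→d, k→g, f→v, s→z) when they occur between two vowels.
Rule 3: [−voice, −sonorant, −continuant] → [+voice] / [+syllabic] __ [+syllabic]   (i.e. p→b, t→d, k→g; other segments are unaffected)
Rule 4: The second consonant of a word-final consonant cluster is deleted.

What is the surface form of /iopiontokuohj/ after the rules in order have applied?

iobiondoguoh

Rule 1 (post-nasal voicing): /t/ is a voiceless stop immediately after the nasal /n/, so it voices to [d]. /iopiontokuohj/ → iopiondokuohj.
Rule 2 (intervocalic voicing): /p/ is a voiceless obstruent between vowels /o/ and /i/, so it voices to [b]. /k/ is a voiceless obstruent between vowels /o/ and /u/, so it voices to [g]. /iopiondokuohj/ → iobiondoguohj.
Rule 3 (intervocalic voicing): no segment meets the environment; /iobiondoguohj/ is unchanged.
Rule 4 (final cluster simplification): /j/ is the second consonant of a word-final cluster /hj/, so it deletes. /iobiondoguohj/ → iobiondoguoh.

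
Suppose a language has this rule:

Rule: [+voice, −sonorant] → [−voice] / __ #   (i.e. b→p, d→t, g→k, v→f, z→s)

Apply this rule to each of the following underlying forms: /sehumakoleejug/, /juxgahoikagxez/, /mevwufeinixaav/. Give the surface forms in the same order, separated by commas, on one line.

/sehumakoleejug/: /g/ is a voiced obstruent in word-final position, so it devoices to [k]. → [sehumakoleejuk].
/juxgahoikagxez/: /z/ is a voiced obstruent in word-final position, so it devoices to [s]. → [juxgahoikagxes].
/mevwufeinixaav/: /v/ is a voiced obstruent in word-final position, so it devoices to [f]. → [mevwufeinixaaf].

sehumakoleejuk, juxgahoikagxes, mevwufeinixaaf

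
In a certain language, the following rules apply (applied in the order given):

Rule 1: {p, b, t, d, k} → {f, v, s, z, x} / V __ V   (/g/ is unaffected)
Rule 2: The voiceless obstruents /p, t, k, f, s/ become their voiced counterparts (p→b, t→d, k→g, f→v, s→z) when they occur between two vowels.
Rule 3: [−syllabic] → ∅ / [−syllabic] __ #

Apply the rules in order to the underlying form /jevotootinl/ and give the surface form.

jevozoozin

Rule 1 (intervocalic spirantization): /t/ is a stop between vowels /o/ and /o/, so it spirantizes to the fricative [s]. /t/ is a stop between vowels /o/ and /i/, so it spirantizes to the fricative [s]. /jevotootinl/ → jevosoosinl.
Rule 2 (intervocalic voicing): /s/ is a voiceless obstruent between vowels /o/ and /o/, so it voices to [z]. /s/ is a voiceless obstruent between vowels /o/ and /i/, so it voices to [z]. /jevosoosinl/ → jevozoozinl.
Rule 3 (final cluster simplification): /l/ is the second consonant of a word-final cluster /nl/, so it deletes. /jevozoozinl/ → jevozoozin.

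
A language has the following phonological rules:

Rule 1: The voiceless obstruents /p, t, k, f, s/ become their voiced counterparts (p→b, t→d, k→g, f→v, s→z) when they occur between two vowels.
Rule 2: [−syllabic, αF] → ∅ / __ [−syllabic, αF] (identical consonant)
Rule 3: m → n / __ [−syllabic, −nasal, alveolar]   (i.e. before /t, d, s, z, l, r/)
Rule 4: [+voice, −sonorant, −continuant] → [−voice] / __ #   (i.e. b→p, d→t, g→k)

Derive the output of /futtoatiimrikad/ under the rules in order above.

futoadiinrigat

Rule 1 (intervocalic voicing): /t/ is a voiceless obstruent between vowels /a/ and /i/, so it voices to [d]. /k/ is a voiceless obstruent between vowels /i/ and /a/, so it voices to [g]. /futtoatiimrikad/ → futtoadiimrigad.
Rule 2 (degemination): /tt/ is a geminate; the first /t/ deletes. /futtoadiimrigad/ → futoadiimrigad.
Rule 3 (nasal place assimilation): /m/ precedes the alveolar consonant /r/, so it assimilates in place to [n]. /futoadiimrigad/ → futoadiinrigad.
Rule 4 (final devoicing): /d/ is a voiced stop in word-final position, so it devoices to [t]. /futoadiinrigad/ → futoadiinrigat.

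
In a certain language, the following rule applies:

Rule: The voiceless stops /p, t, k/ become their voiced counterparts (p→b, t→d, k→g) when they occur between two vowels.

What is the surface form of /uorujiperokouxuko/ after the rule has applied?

uorujiberogouxugo

/p/ is a voiceless stop between vowels /i/ and /e/, so it voices to [b].
/k/ is a voiceless stop between vowels /o/ and /o/, so it voices to [g].
/k/ is a voiceless stop between vowels /u/ and /o/, so it voices to [g].
Surface form: [uorujiberogouxugo].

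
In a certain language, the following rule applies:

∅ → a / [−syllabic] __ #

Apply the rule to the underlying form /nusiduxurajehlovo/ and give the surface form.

nusiduxurajehlovo

No segment of /nusiduxurajehlovo/ meets the structural description of the rule, so the form surfaces unchanged.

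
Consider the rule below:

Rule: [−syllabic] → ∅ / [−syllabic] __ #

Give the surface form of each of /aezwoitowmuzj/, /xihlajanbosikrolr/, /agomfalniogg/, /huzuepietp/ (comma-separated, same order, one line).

aezwoitowmuz, xihlajanbosikrol, agomfalniog, huzuepiet

/aezwoitowmuzj/: /j/ is the second consonant of a word-final cluster /zj/, so it deletes. → [aezwoitowmuz].
/xihlajanbosikrolr/: /r/ is the second consonant of a word-final cluster /lr/, so it deletes. → [xihlajanbosikrol].
/agomfalniogg/: /g/ is the second consonant of a word-final cluster /gg/, so it deletes. → [agomfalniog].
/huzuepietp/: /p/ is the second consonant of a word-final cluster /tp/, so it deletes. → [huzuepiet].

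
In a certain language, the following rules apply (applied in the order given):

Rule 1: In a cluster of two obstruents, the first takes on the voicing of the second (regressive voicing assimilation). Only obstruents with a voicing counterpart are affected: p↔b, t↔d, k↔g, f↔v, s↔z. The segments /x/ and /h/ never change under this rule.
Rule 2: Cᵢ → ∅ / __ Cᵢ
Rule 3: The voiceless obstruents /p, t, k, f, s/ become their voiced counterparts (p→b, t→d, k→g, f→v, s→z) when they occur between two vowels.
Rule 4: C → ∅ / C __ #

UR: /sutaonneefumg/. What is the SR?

Rule 1 (regressive voicing assimilation): no segment meets the environment; /sutaonneefumg/ is unchanged.
Rule 2 (degemination): /nn/ is a geminate; the first /n/ deletes. /sutaonneefumg/ → sutaoneefumg.
Rule 3 (intervocalic voicing): /t/ is a voiceless obstruent between vowels /u/ and /a/, so it voices to [d]. /f/ is a voiceless obstruent between vowels /e/ and /u/, so it voices to [v]. /sutaoneefumg/ → sudaoneevumg.
Rule 4 (final cluster simplification): /g/ is the second consonant of a word-final cluster /mg/, so it deletes. /sudaoneevumg/ → sudaoneevum.

sudaoneevum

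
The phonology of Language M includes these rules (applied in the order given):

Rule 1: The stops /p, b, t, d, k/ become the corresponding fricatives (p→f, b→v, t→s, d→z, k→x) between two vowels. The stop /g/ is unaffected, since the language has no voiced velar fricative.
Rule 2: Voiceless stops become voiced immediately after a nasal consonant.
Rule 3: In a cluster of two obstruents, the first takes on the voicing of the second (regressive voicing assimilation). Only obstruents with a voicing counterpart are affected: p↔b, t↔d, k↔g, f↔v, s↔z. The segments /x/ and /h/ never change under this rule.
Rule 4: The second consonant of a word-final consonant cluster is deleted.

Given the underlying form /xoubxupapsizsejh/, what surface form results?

Rule 1 (intervocalic spirantization): /p/ is a stop between vowels /u/ and /a/, so it spirantizes to the fricative [f]. /xoubxupapsizsejh/ → xoubxufapsizsejh.
Rule 2 (post-nasal voicing): no segment meets the environment; /xoubxufapsizsejh/ is unchanged.
Rule 3 (regressive voicing assimilation): /b/ precedes the voiceless obstruent /x/, so it devoices to [p] by assimilation. /z/ precedes the voiceless obstruent /s/, so it devoices to [s] by assimilation. /xoubxufapsizsejh/ → xoupxufapsissejh.
Rule 4 (final cluster simplification): /h/ is the second consonant of a word-final cluster /jh/, so it deletes. /xoupxufapsissejh/ → xoupxufapsissej.

xoupxufapsissej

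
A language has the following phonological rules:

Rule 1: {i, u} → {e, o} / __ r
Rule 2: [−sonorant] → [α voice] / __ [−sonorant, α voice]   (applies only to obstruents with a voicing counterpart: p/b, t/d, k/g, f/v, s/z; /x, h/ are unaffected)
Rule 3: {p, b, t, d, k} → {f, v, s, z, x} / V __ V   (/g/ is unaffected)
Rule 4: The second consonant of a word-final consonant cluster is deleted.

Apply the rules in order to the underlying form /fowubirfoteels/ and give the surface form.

Rule 1 (pre-rhotic lowering): /i/ is a high vowel immediately before /r/, so it lowers to [e]. /fowubirfoteels/ → fowuberfoteels.
Rule 2 (regressive voicing assimilation): no segment meets the environment; /fowuberfoteels/ is unchanged.
Rule 3 (intervocalic spirantization): /b/ is a stop between vowels /u/ and /e/, so it spirantizes to the fricative [v]. /t/ is a stop between vowels /o/ and /e/, so it spirantizes to the fricative [s]. /fowuberfoteels/ → fowuverfoseels.
Rule 4 (final cluster simplification): /s/ is the second consonant of a word-final cluster /ls/, so it deletes. /fowuverfoseels/ → fowuverfoseel.

fowuverfoseel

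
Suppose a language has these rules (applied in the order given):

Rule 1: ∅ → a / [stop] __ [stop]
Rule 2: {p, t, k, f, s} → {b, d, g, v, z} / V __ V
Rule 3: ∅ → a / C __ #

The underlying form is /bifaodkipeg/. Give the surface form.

Rule 1 (stop-cluster a-epenthesis): /d/ and /k/ form a stop–stop cluster, so [a] is inserted between them. /bifaodkipeg/ → bifaodakipeg.
Rule 2 (intervocalic voicing): /f/ is a voiceless obstruent between vowels /i/ and /a/, so it voices to [v]. /k/ is a voiceless obstruent between vowels /a/ and /i/, so it voices to [g]. /p/ is a voiceless obstruent between vowels /i/ and /e/, so it voices to [b]. /bifaodakipeg/ → bivaodagibeg.
Rule 3 (final a-epenthesis): the form ends in the consonant /g/, so [a] is inserted word-finally. /bivaodagibeg/ → bivaodagibega.

bivaodagibega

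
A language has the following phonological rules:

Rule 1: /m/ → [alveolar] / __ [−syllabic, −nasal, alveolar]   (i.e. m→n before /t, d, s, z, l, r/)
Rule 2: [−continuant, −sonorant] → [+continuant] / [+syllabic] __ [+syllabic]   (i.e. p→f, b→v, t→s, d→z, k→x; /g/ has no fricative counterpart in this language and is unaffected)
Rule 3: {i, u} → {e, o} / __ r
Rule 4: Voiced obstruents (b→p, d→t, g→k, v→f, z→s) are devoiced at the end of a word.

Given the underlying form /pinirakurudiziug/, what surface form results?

pineraxoruziziuk

Rule 1 (nasal place assimilation): no segment meets the environment; /pinirakurudiziug/ is unchanged.
Rule 2 (intervocalic spirantization): /k/ is a stop between vowels /a/ and /u/, so it spirantizes to the fricative [x]. /d/ is a stop between vowels /u/ and /i/, so it spirantizes to the fricative [z]. /pinirakurudiziug/ → piniraxuruziziug.
Rule 3 (pre-rhotic lowering): /i/ is a high vowel immediately before /r/, so it lowers to [e]. /u/ is a high vowel immediately before /r/, so it lowers to [o]. /piniraxuruziziug/ → pineraxoruziziug.
Rule 4 (final devoicing): /g/ is a voiced obstruent in word-final position, so it devoices to [k]. /pineraxoruziziug/ → pineraxoruziziuk.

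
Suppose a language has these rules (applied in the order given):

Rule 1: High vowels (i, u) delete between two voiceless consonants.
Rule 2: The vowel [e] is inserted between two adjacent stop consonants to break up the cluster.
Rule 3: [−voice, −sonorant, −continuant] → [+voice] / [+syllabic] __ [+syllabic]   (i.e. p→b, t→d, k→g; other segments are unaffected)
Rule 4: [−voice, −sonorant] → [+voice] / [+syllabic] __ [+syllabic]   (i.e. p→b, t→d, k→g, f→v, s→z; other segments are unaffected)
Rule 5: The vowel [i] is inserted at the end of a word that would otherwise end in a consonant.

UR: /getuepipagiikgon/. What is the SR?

geduebebagiigegoni

Rule 1 (high vowel syncope): /i/ is a high vowel flanked by voiceless consonants /p/ and /p/, so it deletes. /getuepipagiikgon/ → getueppagiikgon.
Rule 2 (stop-cluster e-epenthesis): /p/ and /p/ form a stop–stop cluster, so [e] is inserted between them. /k/ and /g/ form a stop–stop cluster, so [e] is inserted between them. /getueppagiikgon/ → getuepepagiikegon.
Rule 3 (intervocalic voicing): /t/ is a voiceless stop between vowels /e/ and /u/, so it voices to [d]. /p/ is a voiceless stop between vowels /e/ and /e/, so it voices to [b]. /p/ is a voiceless stop between vowels /e/ and /a/, so it voices to [b]. /k/ is a voiceless stop between vowels /i/ and /e/, so it voices to [g]. /getuepepagiikegon/ → geduebebagiigegon.
Rule 4 (intervocalic voicing): no segment meets the environment; /geduebebagiigegon/ is unchanged.
Rule 5 (final i-epenthesis): the form ends in the consonant /n/, so [i] is inserted word-finally. /geduebebagiigegon/ → geduebebagiigegoni.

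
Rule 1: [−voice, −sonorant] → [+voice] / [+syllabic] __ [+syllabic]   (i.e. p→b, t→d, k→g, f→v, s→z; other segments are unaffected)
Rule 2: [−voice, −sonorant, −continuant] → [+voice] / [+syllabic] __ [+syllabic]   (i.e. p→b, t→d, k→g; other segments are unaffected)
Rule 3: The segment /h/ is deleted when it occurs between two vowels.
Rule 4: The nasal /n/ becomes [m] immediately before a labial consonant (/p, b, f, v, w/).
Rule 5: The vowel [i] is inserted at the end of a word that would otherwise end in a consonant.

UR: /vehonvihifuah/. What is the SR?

Rule 1 (intervocalic voicing): /f/ is a voiceless obstruent between vowels /i/ and /u/, so it voices to [v]. /vehonvihifuah/ → vehonvihivuah.
Rule 2 (intervocalic voicing): no segment meets the environment; /vehonvihivuah/ is unchanged.
Rule 3 (intervocalic h-deletion): /h/ occurs between vowels /e/ and /o/, so it deletes. /h/ occurs between vowels /i/ and /i/, so it deletes. /vehonvihivuah/ → veonviivuah.
Rule 4 (nasal place assimilation): /n/ precedes the labial consonant /v/, so it assimilates in place to [m]. /veonviivuah/ → veomviivuah.
Rule 5 (final i-epenthesis): the form ends in the consonant /h/, so [i] is inserted word-finally. /veomviivuah/ → veomviivuahi.

veomviivuahi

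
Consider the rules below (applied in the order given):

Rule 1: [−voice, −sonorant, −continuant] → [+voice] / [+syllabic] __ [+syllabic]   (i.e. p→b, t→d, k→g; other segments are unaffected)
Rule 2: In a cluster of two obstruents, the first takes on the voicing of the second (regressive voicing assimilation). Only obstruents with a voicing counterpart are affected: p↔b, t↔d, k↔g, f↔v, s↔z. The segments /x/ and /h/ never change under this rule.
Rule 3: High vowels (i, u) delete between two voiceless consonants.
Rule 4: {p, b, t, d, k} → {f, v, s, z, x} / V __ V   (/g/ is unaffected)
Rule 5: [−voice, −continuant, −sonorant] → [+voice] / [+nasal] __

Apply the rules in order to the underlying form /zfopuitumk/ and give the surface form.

sfovuizumg

Rule 1 (intervocalic voicing): /p/ is a voiceless stop between vowels /o/ and /u/, so it voices to [b]. /t/ is a voiceless stop between vowels /i/ and /u/, so it voices to [d]. /zfopuitumk/ → zfobuidumk.
Rule 2 (regressive voicing assimilation): /z/ precedes the voiceless obstruent /f/, so it devoices to [s] by assimilation. /zfobuidumk/ → sfobuidumk.
Rule 3 (high vowel syncope): no segment meets the environment; /sfobuidumk/ is unchanged.
Rule 4 (intervocalic spirantization): /b/ is a stop between vowels /o/ and /u/, so it spirantizes to the fricative [v]. /d/ is a stop between vowels /i/ and /u/, so it spirantizes to the fricative [z]. /sfobuidumk/ → sfovuizumk.
Rule 5 (post-nasal voicing): /k/ is a voiceless stop immediately after the nasal /m/, so it voices to [g]. /sfovuizumk/ → sfovuizumg.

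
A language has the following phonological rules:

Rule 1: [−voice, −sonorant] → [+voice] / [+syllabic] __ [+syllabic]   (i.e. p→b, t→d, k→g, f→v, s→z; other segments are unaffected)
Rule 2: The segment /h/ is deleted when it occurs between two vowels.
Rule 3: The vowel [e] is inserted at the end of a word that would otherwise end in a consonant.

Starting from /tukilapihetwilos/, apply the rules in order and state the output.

tugilabietwilose

Rule 1 (intervocalic voicing): /k/ is a voiceless obstruent between vowels /u/ and /i/, so it voices to [g]. /p/ is a voiceless obstruent between vowels /a/ and /i/, so it voices to [b]. /tukilapihetwilos/ → tugilabihetwilos.
Rule 2 (intervocalic h-deletion): /h/ occurs between vowels /i/ and /e/, so it deletes. /tugilabihetwilos/ → tugilabietwilos.
Rule 3 (final e-epenthesis): the form ends in the consonant /s/, so [e] is inserted word-finally. /tugilabietwilos/ → tugilabietwilose.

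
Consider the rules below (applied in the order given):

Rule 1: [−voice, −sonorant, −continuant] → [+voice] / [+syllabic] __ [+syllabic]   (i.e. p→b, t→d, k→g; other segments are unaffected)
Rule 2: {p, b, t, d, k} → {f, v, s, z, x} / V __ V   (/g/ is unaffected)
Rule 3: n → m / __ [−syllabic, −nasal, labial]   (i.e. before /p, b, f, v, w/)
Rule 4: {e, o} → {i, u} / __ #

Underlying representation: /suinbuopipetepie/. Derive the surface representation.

suimbuovivezevii

Rule 1 (intervocalic voicing): /p/ is a voiceless stop between vowels /o/ and /i/, so it voices to [b]. /p/ is a voiceless stop between vowels /i/ and /e/, so it voices to [b]. /t/ is a voiceless stop between vowels /e/ and /e/, so it voices to [d]. /p/ is a voiceless stop between vowels /e/ and /i/, so it voices to [b]. /suinbuopipetepie/ → suinbuobibedebie.
Rule 2 (intervocalic spirantization): /b/ is a stop between vowels /o/ and /i/, so it spirantizes to the fricative [v]. /b/ is a stop between vowels /i/ and /e/, so it spirantizes to the fricative [v]. /d/ is a stop between vowels /e/ and /e/, so it spirantizes to the fricative [z]. /b/ is a stop between vowels /e/ and /i/, so it spirantizes to the fricative [v]. /suinbuobibedebie/ → suinbuovivezevie.
Rule 3 (nasal place assimilation): /n/ precedes the labial consonant /b/, so it assimilates in place to [m]. /suinbuovivezevie/ → suimbuovivezevie.
Rule 4 (final vowel raising): /e/ is a mid vowel in word-final position, so it raises to [i]. /suimbuovivezevie/ → suimbuovivezevii.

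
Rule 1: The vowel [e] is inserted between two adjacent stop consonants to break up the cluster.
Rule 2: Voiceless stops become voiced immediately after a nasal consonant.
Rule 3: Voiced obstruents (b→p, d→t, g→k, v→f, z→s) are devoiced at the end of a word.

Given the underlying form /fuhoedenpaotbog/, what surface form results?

Rule 1 (stop-cluster e-epenthesis): /t/ and /b/ form a stop–stop cluster, so [e] is inserted between them. /fuhoedenpaotbog/ → fuhoedenpaotebog.
Rule 2 (post-nasal voicing): /p/ is a voiceless stop immediately after the nasal /n/, so it voices to [b]. /fuhoedenpaotebog/ → fuhoedenbaotebog.
Rule 3 (final devoicing): /g/ is a voiced obstruent in word-final position, so it devoices to [k]. /fuhoedenbaotebog/ → fuhoedenbaotebok.

fuhoedenbaotebok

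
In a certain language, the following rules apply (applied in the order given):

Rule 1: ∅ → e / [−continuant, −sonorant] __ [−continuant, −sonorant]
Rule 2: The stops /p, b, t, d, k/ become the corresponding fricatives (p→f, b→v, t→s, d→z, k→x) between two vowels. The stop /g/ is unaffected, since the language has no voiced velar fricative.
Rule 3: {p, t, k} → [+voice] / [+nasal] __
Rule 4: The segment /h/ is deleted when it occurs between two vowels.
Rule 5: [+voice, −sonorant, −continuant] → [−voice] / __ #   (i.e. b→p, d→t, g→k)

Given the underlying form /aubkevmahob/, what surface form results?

Rule 1 (stop-cluster e-epenthesis): /b/ and /k/ form a stop–stop cluster, so [e] is inserted between them. /aubkevmahob/ → aubekevmahob.
Rule 2 (intervocalic spirantization): /b/ is a stop between vowels /u/ and /e/, so it spirantizes to the fricative [v]. /k/ is a stop between vowels /e/ and /e/, so it spirantizes to the fricative [x]. /aubekevmahob/ → auvexevmahob.
Rule 3 (post-nasal voicing): no segment meets the environment; /auvexevmahob/ is unchanged.
Rule 4 (intervocalic h-deletion): /h/ occurs between vowels /a/ and /o/, so it deletes. /auvexevmahob/ → auvexevmaob.
Rule 5 (final devoicing): /b/ is a voiced stop in word-final position, so it devoices to [p]. /auvexevmaob/ → auvexevmaop.

auvexevmaop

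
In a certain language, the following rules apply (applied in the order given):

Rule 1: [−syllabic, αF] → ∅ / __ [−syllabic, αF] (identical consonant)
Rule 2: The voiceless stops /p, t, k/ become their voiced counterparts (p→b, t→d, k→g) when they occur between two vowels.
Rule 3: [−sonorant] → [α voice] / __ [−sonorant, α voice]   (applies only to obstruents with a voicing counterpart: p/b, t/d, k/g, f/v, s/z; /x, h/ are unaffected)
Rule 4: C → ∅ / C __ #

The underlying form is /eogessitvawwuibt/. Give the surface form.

eogesidvawuip

Rule 1 (degemination): /ss/ is a geminate; the first /s/ deletes. /ww/ is a geminate; the first /w/ deletes. /eogessitvawwuibt/ → eogesitvawuibt.
Rule 2 (intervocalic voicing): no segment meets the environment; /eogesitvawuibt/ is unchanged.
Rule 3 (regressive voicing assimilation): /t/ precedes the voiced obstruent /v/, so it voices to [d] by assimilation. /b/ precedes the voiceless obstruent /t/, so it devoices to [p] by assimilation. /eogesitvawuibt/ → eogesidvawuipt.
Rule 4 (final cluster simplification): /t/ is the second consonant of a word-final cluster /pt/, so it deletes. /eogesidvawuipt/ → eogesidvawuip.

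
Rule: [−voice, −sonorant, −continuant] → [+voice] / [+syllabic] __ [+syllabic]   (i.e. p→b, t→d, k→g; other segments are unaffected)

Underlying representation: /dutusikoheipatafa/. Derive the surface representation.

/t/ is a voiceless stop between vowels /u/ and /u/, so it voices to [d].
/k/ is a voiceless stop between vowels /i/ and /o/, so it voices to [g].
/p/ is a voiceless stop between vowels /i/ and /a/, so it voices to [b].
/t/ is a voiceless stop between vowels /a/ and /a/, so it voices to [d].
Surface form: [dudusigoheibadafa].

dudusigoheibadafa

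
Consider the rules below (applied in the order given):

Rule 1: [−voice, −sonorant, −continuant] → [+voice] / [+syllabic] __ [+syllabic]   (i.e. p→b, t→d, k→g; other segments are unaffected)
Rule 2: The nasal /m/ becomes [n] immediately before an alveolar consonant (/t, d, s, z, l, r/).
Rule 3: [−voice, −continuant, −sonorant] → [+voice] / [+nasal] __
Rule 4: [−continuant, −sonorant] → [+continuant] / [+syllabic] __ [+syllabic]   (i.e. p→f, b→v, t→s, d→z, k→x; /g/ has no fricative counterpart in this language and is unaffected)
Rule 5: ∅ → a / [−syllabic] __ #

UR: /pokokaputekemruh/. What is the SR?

pogogavuzegenruha

Rule 1 (intervocalic voicing): /k/ is a voiceless stop between vowels /o/ and /o/, so it voices to [g]. /k/ is a voiceless stop between vowels /o/ and /a/, so it voices to [g]. /p/ is a voiceless stop between vowels /a/ and /u/, so it voices to [b]. /t/ is a voiceless stop between vowels /u/ and /e/, so it voices to [d]. /k/ is a voiceless stop between vowels /e/ and /e/, so it voices to [g]. /pokokaputekemruh/ → pogogabudegemruh.
Rule 2 (nasal place assimilation): /m/ precedes the alveolar consonant /r/, so it assimilates in place to [n]. /pogogabudegemruh/ → pogogabudegenruh.
Rule 3 (post-nasal voicing): no segment meets the environment; /pogogabudegenruh/ is unchanged.
Rule 4 (intervocalic spirantization): /b/ is a stop between vowels /a/ and /u/, so it spirantizes to the fricative [v]. /d/ is a stop between vowels /u/ and /e/, so it spirantizes to the fricative [z]. /pogogabudegenruh/ → pogogavuzegenruh.
Rule 5 (final a-epenthesis): the form ends in the consonant /h/, so [a] is inserted word-finally. /pogogavuzegenruh/ → pogogavuzegenruha.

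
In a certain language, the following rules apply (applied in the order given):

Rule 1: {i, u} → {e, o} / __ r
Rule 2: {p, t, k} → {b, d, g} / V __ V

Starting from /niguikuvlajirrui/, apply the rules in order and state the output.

niguiguvlajerrui

Rule 1 (pre-rhotic lowering): /i/ is a high vowel immediately before /r/, so it lowers to [e]. /niguikuvlajirrui/ → niguikuvlajerrui.
Rule 2 (intervocalic voicing): /k/ is a voiceless stop between vowels /i/ and /u/, so it voices to [g]. /niguikuvlajerrui/ → niguiguvlajerrui.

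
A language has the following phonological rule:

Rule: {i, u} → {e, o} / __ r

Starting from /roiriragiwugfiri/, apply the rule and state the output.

/i/ is a high vowel immediately before /r/, so it lowers to [e].
/i/ is a high vowel immediately before /r/, so it lowers to [e].
/i/ is a high vowel immediately before /r/, so it lowers to [e].
Surface form: [roereragiwugferi].

roereragiwugferi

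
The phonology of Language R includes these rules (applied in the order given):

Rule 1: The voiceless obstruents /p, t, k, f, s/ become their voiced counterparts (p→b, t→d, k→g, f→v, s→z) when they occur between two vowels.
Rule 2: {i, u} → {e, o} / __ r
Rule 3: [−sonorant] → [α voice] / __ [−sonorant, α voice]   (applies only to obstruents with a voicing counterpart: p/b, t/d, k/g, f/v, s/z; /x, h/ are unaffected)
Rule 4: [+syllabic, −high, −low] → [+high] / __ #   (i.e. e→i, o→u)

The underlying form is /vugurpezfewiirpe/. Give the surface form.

Rule 1 (intervocalic voicing): no segment meets the environment; /vugurpezfewiirpe/ is unchanged.
Rule 2 (pre-rhotic lowering): /u/ is a high vowel immediately before /r/, so it lowers to [o]. /i/ is a high vowel immediately before /r/, so it lowers to [e]. /vugurpezfewiirpe/ → vugorpezfewierpe.
Rule 3 (regressive voicing assimilation): /z/ precedes the voiceless obstruent /f/, so it devoices to [s] by assimilation. /vugorpezfewierpe/ → vugorpesfewierpe.
Rule 4 (final vowel raising): /e/ is a mid vowel in word-final position, so it raises to [i]. /vugorpesfewierpe/ → vugorpesfewierpi.

vugorpesfewierpi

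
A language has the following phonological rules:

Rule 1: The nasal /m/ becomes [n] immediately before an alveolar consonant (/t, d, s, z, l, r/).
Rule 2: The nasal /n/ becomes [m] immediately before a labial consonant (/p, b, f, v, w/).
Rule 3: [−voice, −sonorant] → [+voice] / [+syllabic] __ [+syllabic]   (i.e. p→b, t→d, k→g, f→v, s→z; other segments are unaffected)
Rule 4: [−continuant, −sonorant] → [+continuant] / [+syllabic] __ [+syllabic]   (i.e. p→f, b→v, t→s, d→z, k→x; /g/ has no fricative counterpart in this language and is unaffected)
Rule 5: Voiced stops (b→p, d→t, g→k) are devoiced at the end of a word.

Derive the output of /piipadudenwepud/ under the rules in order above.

Rule 1 (nasal place assimilation): no segment meets the environment; /piipadudenwepud/ is unchanged.
Rule 2 (nasal place assimilation): /n/ precedes the labial consonant /w/, so it assimilates in place to [m]. /piipadudenwepud/ → piipadudemwepud.
Rule 3 (intervocalic voicing): /p/ is a voiceless obstruent between vowels /i/ and /a/, so it voices to [b]. /p/ is a voiceless obstruent between vowels /e/ and /u/, so it voices to [b]. /piipadudemwepud/ → piibadudemwebud.
Rule 4 (intervocalic spirantization): /b/ is a stop between vowels /i/ and /a/, so it spirantizes to the fricative [v]. /d/ is a stop between vowels /a/ and /u/, so it spirantizes to the fricative [z]. /d/ is a stop between vowels /u/ and /e/, so it spirantizes to the fricative [z]. /b/ is a stop between vowels /e/ and /u/, so it spirantizes to the fricative [v]. /piibadudemwebud/ → piivazuzemwevud.
Rule 5 (final devoicing): /d/ is a voiced stop in word-final position, so it devoices to [t]. /piivazuzemwevud/ → piivazuzemwevut.

piivazuzemwevut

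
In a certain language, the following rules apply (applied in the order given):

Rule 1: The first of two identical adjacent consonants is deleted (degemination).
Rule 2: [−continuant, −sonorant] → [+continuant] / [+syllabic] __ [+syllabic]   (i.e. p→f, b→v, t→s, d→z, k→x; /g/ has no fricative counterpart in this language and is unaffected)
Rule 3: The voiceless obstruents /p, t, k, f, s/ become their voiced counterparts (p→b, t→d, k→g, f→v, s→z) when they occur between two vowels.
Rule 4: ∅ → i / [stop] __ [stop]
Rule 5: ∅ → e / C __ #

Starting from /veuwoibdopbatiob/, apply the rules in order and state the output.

Rule 1 (degemination): no segment meets the environment; /veuwoibdopbatiob/ is unchanged.
Rule 2 (intervocalic spirantization): /t/ is a stop between vowels /a/ and /i/, so it spirantizes to the fricative [s]. /veuwoibdopbatiob/ → veuwoibdopbasiob.
Rule 3 (intervocalic voicing): /s/ is a voiceless obstruent between vowels /a/ and /i/, so it voices to [z]. /veuwoibdopbasiob/ → veuwoibdopbaziob.
Rule 4 (stop-cluster i-epenthesis): /b/ and /d/ form a stop–stop cluster, so [i] is inserted between them. /p/ and /b/ form a stop–stop cluster, so [i] is inserted between them. /veuwoibdopbaziob/ → veuwoibidopibaziob.
Rule 5 (final e-epenthesis): the form ends in the consonant /b/, so [e] is inserted word-finally. /veuwoibidopibaziob/ → veuwoibidopibaziobe.

veuwoibidopibaziobe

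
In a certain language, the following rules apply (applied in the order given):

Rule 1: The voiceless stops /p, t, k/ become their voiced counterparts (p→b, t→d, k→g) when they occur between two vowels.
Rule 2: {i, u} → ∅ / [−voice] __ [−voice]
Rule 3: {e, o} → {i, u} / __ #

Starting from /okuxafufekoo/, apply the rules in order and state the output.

Rule 1 (intervocalic voicing): /k/ is a voiceless stop between vowels /o/ and /u/, so it voices to [g]. /k/ is a voiceless stop between vowels /e/ and /o/, so it voices to [g]. /okuxafufekoo/ → oguxafufegoo.
Rule 2 (high vowel syncope): /u/ is a high vowel flanked by voiceless consonants /f/ and /f/, so it deletes. /oguxafufegoo/ → oguxaffegoo.
Rule 3 (final vowel raising): /o/ is a mid vowel in word-final position, so it raises to [u]. /oguxaffegoo/ → oguxaffegou.

oguxaffegou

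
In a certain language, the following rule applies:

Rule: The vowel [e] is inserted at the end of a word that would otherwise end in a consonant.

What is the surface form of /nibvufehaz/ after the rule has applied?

the form ends in the consonant /z/, so [e] is inserted word-finally.
Surface form: [nibvufehaze].

nibvufehaze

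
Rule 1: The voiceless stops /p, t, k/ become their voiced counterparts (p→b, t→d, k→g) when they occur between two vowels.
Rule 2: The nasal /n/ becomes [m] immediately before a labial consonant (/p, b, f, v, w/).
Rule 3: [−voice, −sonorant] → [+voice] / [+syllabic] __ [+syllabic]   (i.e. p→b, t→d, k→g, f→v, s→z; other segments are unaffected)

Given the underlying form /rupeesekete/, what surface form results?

Rule 1 (intervocalic voicing): /p/ is a voiceless stop between vowels /u/ and /e/, so it voices to [b]. /k/ is a voiceless stop between vowels /e/ and /e/, so it voices to [g]. /t/ is a voiceless stop between vowels /e/ and /e/, so it voices to [d]. /rupeesekete/ → rubeesegede.
Rule 2 (nasal place assimilation): no segment meets the environment; /rubeesegede/ is unchanged.
Rule 3 (intervocalic voicing): /s/ is a voiceless obstruent between vowels /e/ and /e/, so it voices to [z]. /rubeesegede/ → rubeezegede.

rubeezegede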